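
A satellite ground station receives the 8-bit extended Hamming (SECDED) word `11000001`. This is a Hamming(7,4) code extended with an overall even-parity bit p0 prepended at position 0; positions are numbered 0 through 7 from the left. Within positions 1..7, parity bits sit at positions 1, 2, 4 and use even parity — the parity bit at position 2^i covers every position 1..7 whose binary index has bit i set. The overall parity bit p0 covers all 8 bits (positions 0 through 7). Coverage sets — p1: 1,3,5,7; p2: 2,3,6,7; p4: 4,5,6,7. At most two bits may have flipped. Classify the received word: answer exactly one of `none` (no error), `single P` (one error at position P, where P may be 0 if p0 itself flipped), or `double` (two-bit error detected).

single 6

s1: b1⊕b3⊕b5⊕b7 = 1⊕0⊕0⊕1 = 0
s2: b2⊕b3⊕b6⊕b7 = 0⊕0⊕0⊕1 = 1
s4: b4⊕b5⊕b6⊕b7 = 0⊕0⊕0⊕1 = 1
Syndrome (s4...s1) = 110 → position 6.
Overall parity (XOR of all 8 bits, including p0): 1⊕1⊕0⊕0⊕0⊕0⊕0⊕1 = 1
Overall=1, syndrome position=6 → single-bit error at position 6.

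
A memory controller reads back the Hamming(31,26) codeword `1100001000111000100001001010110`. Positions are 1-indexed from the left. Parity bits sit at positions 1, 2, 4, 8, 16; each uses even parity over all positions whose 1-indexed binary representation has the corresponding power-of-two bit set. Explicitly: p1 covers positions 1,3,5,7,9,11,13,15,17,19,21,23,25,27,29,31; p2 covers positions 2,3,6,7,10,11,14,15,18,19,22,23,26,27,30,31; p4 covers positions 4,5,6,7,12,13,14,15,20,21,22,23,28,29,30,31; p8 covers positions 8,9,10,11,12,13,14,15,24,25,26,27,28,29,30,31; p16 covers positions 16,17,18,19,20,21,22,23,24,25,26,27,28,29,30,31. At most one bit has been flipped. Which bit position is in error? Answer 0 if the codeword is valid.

s1: b1⊕b3⊕b5⊕b7⊕b9⊕b11⊕b13⊕b15⊕b17⊕b19⊕b21⊕b23⊕b25⊕b27⊕b29⊕b31 = 1⊕0⊕0⊕1⊕0⊕1⊕1⊕0⊕1⊕0⊕0⊕0⊕1⊕1⊕1⊕0 = 0
s2: b2⊕b3⊕b6⊕b7⊕b10⊕b11⊕b14⊕b15⊕b18⊕b19⊕b22⊕b23⊕b26⊕b27⊕b30⊕b31 = 1⊕0⊕0⊕1⊕0⊕1⊕0⊕0⊕0⊕0⊕1⊕0⊕0⊕1⊕1⊕0 = 0
s4: b4⊕b5⊕b6⊕b7⊕b12⊕b13⊕b14⊕b15⊕b20⊕b21⊕b22⊕b23⊕b28⊕b29⊕b30⊕b31 = 0⊕0⊕0⊕1⊕1⊕1⊕0⊕0⊕0⊕0⊕1⊕0⊕0⊕1⊕1⊕0 = 0
s8: b8⊕b9⊕b10⊕b11⊕b12⊕b13⊕b14⊕b15⊕b24⊕b25⊕b26⊕b27⊕b28⊕b29⊕b30⊕b31 = 0⊕0⊕0⊕1⊕1⊕1⊕0⊕0⊕0⊕1⊕0⊕1⊕0⊕1⊕1⊕0 = 1
s16: b16⊕b17⊕b18⊕b19⊕b20⊕b21⊕b22⊕b23⊕b24⊕b25⊕b26⊕b27⊕b28⊕b29⊕b30⊕b31 = 0⊕1⊕0⊕0⊕0⊕0⊕1⊕0⊕0⊕1⊕0⊕1⊕0⊕1⊕1⊕0 = 0
Syndrome (s16...s1) = 01000 → position 8.

8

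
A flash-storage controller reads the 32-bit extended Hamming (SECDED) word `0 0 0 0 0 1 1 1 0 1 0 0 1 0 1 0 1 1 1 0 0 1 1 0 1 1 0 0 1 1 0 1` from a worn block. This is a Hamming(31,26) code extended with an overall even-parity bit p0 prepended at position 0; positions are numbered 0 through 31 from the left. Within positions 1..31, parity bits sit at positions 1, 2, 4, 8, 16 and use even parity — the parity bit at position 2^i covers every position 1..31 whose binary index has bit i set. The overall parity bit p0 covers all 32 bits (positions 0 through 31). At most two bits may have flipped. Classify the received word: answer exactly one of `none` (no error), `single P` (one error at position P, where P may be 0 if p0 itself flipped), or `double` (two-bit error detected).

s1: b1⊕b3⊕b5⊕b7⊕b9⊕b11⊕b13⊕b15⊕b17⊕b19⊕b21⊕b23⊕b25⊕b27⊕b29⊕b31 = 0⊕0⊕1⊕1⊕1⊕0⊕0⊕0⊕1⊕0⊕1⊕0⊕1⊕0⊕1⊕1 = 0
s2: b2⊕b3⊕b6⊕b7⊕b10⊕b11⊕b14⊕b15⊕b18⊕b19⊕b22⊕b23⊕b26⊕b27⊕b30⊕b31 = 0⊕0⊕1⊕1⊕0⊕0⊕1⊕0⊕1⊕0⊕1⊕0⊕0⊕0⊕0⊕1 = 0
s4: b4⊕b5⊕b6⊕b7⊕b12⊕b13⊕b14⊕b15⊕b20⊕b21⊕b22⊕b23⊕b28⊕b29⊕b30⊕b31 = 0⊕1⊕1⊕1⊕1⊕0⊕1⊕0⊕0⊕1⊕1⊕0⊕1⊕1⊕0⊕1 = 0
s8: b8⊕b9⊕b10⊕b11⊕b12⊕b13⊕b14⊕b15⊕b24⊕b25⊕b26⊕b27⊕b28⊕b29⊕b30⊕b31 = 0⊕1⊕0⊕0⊕1⊕0⊕1⊕0⊕1⊕1⊕0⊕0⊕1⊕1⊕0⊕1 = 0
s16: b16⊕b17⊕b18⊕b19⊕b20⊕b21⊕b22⊕b23⊕b24⊕b25⊕b26⊕b27⊕b28⊕b29⊕b30⊕b31 = 1⊕1⊕1⊕0⊕0⊕1⊕1⊕0⊕1⊕1⊕0⊕0⊕1⊕1⊕0⊕1 = 0
Syndrome (s16...s1) = 00000 → position 0 (no error).
Overall parity (XOR of all 32 bits, including p0): 0⊕0⊕0⊕0⊕0⊕1⊕1⊕1⊕0⊕1⊕0⊕0⊕1⊕0⊕1⊕0⊕1⊕1⊕1⊕0⊕0⊕1⊕1⊕0⊕1⊕1⊕0⊕0⊕1⊕1⊕0⊕1 = 0
Overall=0, syndrome position=0 → no error.

none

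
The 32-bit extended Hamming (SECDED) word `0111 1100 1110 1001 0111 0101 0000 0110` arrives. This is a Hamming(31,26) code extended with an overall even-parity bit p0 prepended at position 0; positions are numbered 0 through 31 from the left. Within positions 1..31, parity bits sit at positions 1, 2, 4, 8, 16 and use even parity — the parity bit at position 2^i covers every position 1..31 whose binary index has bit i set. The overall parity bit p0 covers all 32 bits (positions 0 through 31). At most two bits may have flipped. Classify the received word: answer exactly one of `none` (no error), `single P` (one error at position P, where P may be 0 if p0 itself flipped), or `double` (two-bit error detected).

s1: b1⊕b3⊕b5⊕b7⊕b9⊕b11⊕b13⊕b15⊕b17⊕b19⊕b21⊕b23⊕b25⊕b27⊕b29⊕b31 = 1⊕1⊕1⊕0⊕1⊕0⊕0⊕1⊕1⊕1⊕1⊕1⊕0⊕0⊕1⊕0 = 0
s2: b2⊕b3⊕b6⊕b7⊕b10⊕b11⊕b14⊕b15⊕b18⊕b19⊕b22⊕b23⊕b26⊕b27⊕b30⊕b31 = 1⊕1⊕0⊕0⊕1⊕0⊕0⊕1⊕1⊕1⊕0⊕1⊕0⊕0⊕1⊕0 = 0
s4: b4⊕b5⊕b6⊕b7⊕b12⊕b13⊕b14⊕b15⊕b20⊕b21⊕b22⊕b23⊕b28⊕b29⊕b30⊕b31 = 1⊕1⊕0⊕0⊕1⊕0⊕0⊕1⊕0⊕1⊕0⊕1⊕0⊕1⊕1⊕0 = 0
s8: b8⊕b9⊕b10⊕b11⊕b12⊕b13⊕b14⊕b15⊕b24⊕b25⊕b26⊕b27⊕b28⊕b29⊕b30⊕b31 = 1⊕1⊕1⊕0⊕1⊕0⊕0⊕1⊕0⊕0⊕0⊕0⊕0⊕1⊕1⊕0 = 1
s16: b16⊕b17⊕b18⊕b19⊕b20⊕b21⊕b22⊕b23⊕b24⊕b25⊕b26⊕b27⊕b28⊕b29⊕b30⊕b31 = 0⊕1⊕1⊕1⊕0⊕1⊕0⊕1⊕0⊕0⊕0⊕0⊕0⊕1⊕1⊕0 = 1
Syndrome (s16...s1) = 11000 → position 24.
Overall parity (XOR of all 32 bits, including p0): 0⊕1⊕1⊕1⊕1⊕1⊕0⊕0⊕1⊕1⊕1⊕0⊕1⊕0⊕0⊕1⊕0⊕1⊕1⊕1⊕0⊕1⊕0⊕1⊕0⊕0⊕0⊕0⊕0⊕1⊕1⊕0 = 1
Overall=1, syndrome position=24 → single-bit error at position 24.

single 24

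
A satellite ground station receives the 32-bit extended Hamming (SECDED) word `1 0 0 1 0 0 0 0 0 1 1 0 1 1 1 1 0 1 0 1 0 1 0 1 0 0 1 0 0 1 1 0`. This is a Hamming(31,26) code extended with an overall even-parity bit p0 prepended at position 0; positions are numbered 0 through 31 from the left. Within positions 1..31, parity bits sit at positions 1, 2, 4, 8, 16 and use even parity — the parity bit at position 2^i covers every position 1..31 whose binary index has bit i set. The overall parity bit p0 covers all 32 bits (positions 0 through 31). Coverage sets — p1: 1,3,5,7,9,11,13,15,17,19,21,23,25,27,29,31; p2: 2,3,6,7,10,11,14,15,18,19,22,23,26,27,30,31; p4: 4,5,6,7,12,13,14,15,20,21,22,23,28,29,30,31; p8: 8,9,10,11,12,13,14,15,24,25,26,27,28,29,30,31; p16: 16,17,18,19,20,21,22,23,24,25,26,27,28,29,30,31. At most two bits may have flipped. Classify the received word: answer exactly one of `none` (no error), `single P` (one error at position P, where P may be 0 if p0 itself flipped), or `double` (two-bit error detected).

s1: b1⊕b3⊕b5⊕b7⊕b9⊕b11⊕b13⊕b15⊕b17⊕b19⊕b21⊕b23⊕b25⊕b27⊕b29⊕b31 = 0⊕1⊕0⊕0⊕1⊕0⊕1⊕1⊕1⊕1⊕1⊕1⊕0⊕0⊕1⊕0 = 1
s2: b2⊕b3⊕b6⊕b7⊕b10⊕b11⊕b14⊕b15⊕b18⊕b19⊕b22⊕b23⊕b26⊕b27⊕b30⊕b31 = 0⊕1⊕0⊕0⊕1⊕0⊕1⊕1⊕0⊕1⊕0⊕1⊕1⊕0⊕1⊕0 = 0
s4: b4⊕b5⊕b6⊕b7⊕b12⊕b13⊕b14⊕b15⊕b20⊕b21⊕b22⊕b23⊕b28⊕b29⊕b30⊕b31 = 0⊕0⊕0⊕0⊕1⊕1⊕1⊕1⊕0⊕1⊕0⊕1⊕0⊕1⊕1⊕0 = 0
s8: b8⊕b9⊕b10⊕b11⊕b12⊕b13⊕b14⊕b15⊕b24⊕b25⊕b26⊕b27⊕b28⊕b29⊕b30⊕b31 = 0⊕1⊕1⊕0⊕1⊕1⊕1⊕1⊕0⊕0⊕1⊕0⊕0⊕1⊕1⊕0 = 1
s16: b16⊕b17⊕b18⊕b19⊕b20⊕b21⊕b22⊕b23⊕b24⊕b25⊕b26⊕b27⊕b28⊕b29⊕b30⊕b31 = 0⊕1⊕0⊕1⊕0⊕1⊕0⊕1⊕0⊕0⊕1⊕0⊕0⊕1⊕1⊕0 = 1
Syndrome (s16...s1) = 11001 → position 25.
Overall parity (XOR of all 32 bits, including p0): 1⊕0⊕0⊕1⊕0⊕0⊕0⊕0⊕0⊕1⊕1⊕0⊕1⊕1⊕1⊕1⊕0⊕1⊕0⊕1⊕0⊕1⊕0⊕1⊕0⊕0⊕1⊕0⊕0⊕1⊕1⊕0 = 1
Overall=1, syndrome position=25 → single-bit error at position 25.

single 25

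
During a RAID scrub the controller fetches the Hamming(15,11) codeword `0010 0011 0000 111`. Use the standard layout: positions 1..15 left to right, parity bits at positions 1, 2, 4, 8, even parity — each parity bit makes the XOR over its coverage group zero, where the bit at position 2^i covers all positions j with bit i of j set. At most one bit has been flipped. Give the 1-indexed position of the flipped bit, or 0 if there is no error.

s1: b1⊕b3⊕b5⊕b7⊕b9⊕b11⊕b13⊕b15 = 0⊕1⊕0⊕1⊕0⊕0⊕1⊕1 = 0
s2: b2⊕b3⊕b6⊕b7⊕b10⊕b11⊕b14⊕b15 = 0⊕1⊕0⊕1⊕0⊕0⊕1⊕1 = 0
s4: b4⊕b5⊕b6⊕b7⊕b12⊕b13⊕b14⊕b15 = 0⊕0⊕0⊕1⊕0⊕1⊕1⊕1 = 0
s8: b8⊕b9⊕b10⊕b11⊕b12⊕b13⊕b14⊕b15 = 1⊕0⊕0⊕0⊕0⊕1⊕1⊕1 = 0
Syndrome (s8...s1) = 0000 → position 0 (no error).

0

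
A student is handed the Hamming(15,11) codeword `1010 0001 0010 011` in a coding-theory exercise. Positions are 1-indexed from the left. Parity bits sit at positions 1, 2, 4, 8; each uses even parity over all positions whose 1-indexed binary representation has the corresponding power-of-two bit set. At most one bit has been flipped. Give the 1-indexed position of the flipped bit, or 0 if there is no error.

s1: b1⊕b3⊕b5⊕b7⊕b9⊕b11⊕b13⊕b15 = 1⊕1⊕0⊕0⊕0⊕1⊕0⊕1 = 0
s2: b2⊕b3⊕b6⊕b7⊕b10⊕b11⊕b14⊕b15 = 0⊕1⊕0⊕0⊕0⊕1⊕1⊕1 = 0
s4: b4⊕b5⊕b6⊕b7⊕b12⊕b13⊕b14⊕b15 = 0⊕0⊕0⊕0⊕0⊕0⊕1⊕1 = 0
s8: b8⊕b9⊕b10⊕b11⊕b12⊕b13⊕b14⊕b15 = 1⊕0⊕0⊕1⊕0⊕0⊕1⊕1 = 0
Syndrome (s8...s1) = 0000 → position 0 (no error).

0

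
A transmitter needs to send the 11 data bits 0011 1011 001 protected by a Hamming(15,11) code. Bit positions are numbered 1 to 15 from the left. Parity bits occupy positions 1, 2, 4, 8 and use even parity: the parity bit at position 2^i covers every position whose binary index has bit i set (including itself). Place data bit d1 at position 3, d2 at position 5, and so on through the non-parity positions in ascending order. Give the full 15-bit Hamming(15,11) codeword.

Place data bits at non-power-of-two positions: b3=0, b5=0, b6=1, b7=1, b9=1, b10=0, b11=1, b12=1, b13=0, b14=0, b15=1.
p1 = XOR of data positions {3,5,7,9,11,13,15} = 0⊕0⊕1⊕1⊕1⊕0⊕1 = 0
p2 = XOR of data positions {3,6,7,10,11,14,15} = 0⊕1⊕1⊕0⊕1⊕0⊕1 = 0
p4 = XOR of data positions {5,6,7,12,13,14,15} = 0⊕1⊕1⊕1⊕0⊕0⊕1 = 0
p8 = XOR of data positions {9,10,11,12,13,14,15} = 1⊕0⊕1⊕1⊕0⊕0⊕1 = 0
Codeword b1..b15 = 000001101011001

000001101011001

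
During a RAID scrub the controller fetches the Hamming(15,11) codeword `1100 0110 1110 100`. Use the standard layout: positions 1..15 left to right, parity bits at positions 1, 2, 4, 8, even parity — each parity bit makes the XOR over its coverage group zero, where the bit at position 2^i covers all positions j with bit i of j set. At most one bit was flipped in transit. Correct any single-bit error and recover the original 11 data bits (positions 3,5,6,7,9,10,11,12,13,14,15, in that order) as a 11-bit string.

00101110100

s1: b1⊕b3⊕b5⊕b7⊕b9⊕b11⊕b13⊕b15 = 1⊕0⊕0⊕1⊕1⊕1⊕1⊕0 = 1
s2: b2⊕b3⊕b6⊕b7⊕b10⊕b11⊕b14⊕b15 = 1⊕0⊕1⊕1⊕1⊕1⊕0⊕0 = 1
s4: b4⊕b5⊕b6⊕b7⊕b12⊕b13⊕b14⊕b15 = 0⊕0⊕1⊕1⊕0⊕1⊕0⊕0 = 1
s8: b8⊕b9⊕b10⊕b11⊕b12⊕b13⊕b14⊕b15 = 0⊕1⊕1⊕1⊕0⊕1⊕0⊕0 = 0
Syndrome (s8...s1) = 0111 → position 7.
Flip bit 7: corrected codeword = 110001001110100
Data bits at positions 3,5,6,7,9,10,11,12,13,14,15: 00101110100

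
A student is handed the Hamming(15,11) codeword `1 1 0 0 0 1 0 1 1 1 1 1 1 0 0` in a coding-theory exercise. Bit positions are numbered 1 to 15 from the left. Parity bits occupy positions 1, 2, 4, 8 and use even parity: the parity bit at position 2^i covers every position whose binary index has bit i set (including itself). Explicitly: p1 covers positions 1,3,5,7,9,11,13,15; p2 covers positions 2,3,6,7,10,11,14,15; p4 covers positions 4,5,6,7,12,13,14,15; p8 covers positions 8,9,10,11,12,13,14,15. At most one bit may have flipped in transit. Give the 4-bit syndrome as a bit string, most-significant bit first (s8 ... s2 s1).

s1: b1⊕b3⊕b5⊕b7⊕b9⊕b11⊕b13⊕b15 = 1⊕0⊕0⊕0⊕1⊕1⊕1⊕0 = 0
s2: b2⊕b3⊕b6⊕b7⊕b10⊕b11⊕b14⊕b15 = 1⊕0⊕1⊕0⊕1⊕1⊕0⊕0 = 0
s4: b4⊕b5⊕b6⊕b7⊕b12⊕b13⊕b14⊕b15 = 0⊕0⊕1⊕0⊕1⊕1⊕0⊕0 = 1
s8: b8⊕b9⊕b10⊕b11⊕b12⊕b13⊕b14⊕b15 = 1⊕1⊕1⊕1⊕1⊕1⊕0⊕0 = 0
Syndrome (s8...s1) = 0100 → position 4.

0100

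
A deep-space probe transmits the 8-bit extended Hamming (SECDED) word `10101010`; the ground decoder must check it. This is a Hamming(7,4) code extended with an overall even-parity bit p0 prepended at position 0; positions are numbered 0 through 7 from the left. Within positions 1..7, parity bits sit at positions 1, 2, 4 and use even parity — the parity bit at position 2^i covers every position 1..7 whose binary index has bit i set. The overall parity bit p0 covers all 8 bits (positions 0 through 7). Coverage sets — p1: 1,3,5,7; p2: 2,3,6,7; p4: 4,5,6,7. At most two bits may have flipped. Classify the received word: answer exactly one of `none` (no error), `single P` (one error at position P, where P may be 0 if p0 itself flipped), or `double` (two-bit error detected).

none

s1: b1⊕b3⊕b5⊕b7 = 0⊕0⊕0⊕0 = 0
s2: b2⊕b3⊕b6⊕b7 = 1⊕0⊕1⊕0 = 0
s4: b4⊕b5⊕b6⊕b7 = 1⊕0⊕1⊕0 = 0
Syndrome (s4...s1) = 000 → position 0 (no error).
Overall parity (XOR of all 8 bits, including p0): 1⊕0⊕1⊕0⊕1⊕0⊕1⊕0 = 0
Overall=0, syndrome position=0 → no error.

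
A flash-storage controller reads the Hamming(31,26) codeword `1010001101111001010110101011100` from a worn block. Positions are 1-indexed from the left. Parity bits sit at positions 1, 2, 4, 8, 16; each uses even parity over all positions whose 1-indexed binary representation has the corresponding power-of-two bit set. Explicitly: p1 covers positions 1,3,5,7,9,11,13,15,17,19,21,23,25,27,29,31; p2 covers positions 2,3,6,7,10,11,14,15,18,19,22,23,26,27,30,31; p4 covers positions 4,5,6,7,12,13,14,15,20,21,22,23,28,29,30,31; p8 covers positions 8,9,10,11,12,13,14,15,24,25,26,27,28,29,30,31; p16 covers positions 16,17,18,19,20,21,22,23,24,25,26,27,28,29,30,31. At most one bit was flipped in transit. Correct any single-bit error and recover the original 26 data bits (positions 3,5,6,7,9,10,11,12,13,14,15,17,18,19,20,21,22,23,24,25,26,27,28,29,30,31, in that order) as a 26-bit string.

10010111100010110101111100

s1: b1⊕b3⊕b5⊕b7⊕b9⊕b11⊕b13⊕b15⊕b17⊕b19⊕b21⊕b23⊕b25⊕b27⊕b29⊕b31 = 1⊕1⊕0⊕1⊕0⊕1⊕1⊕0⊕0⊕0⊕1⊕1⊕1⊕1⊕1⊕0 = 0
s2: b2⊕b3⊕b6⊕b7⊕b10⊕b11⊕b14⊕b15⊕b18⊕b19⊕b22⊕b23⊕b26⊕b27⊕b30⊕b31 = 0⊕1⊕0⊕1⊕1⊕1⊕0⊕0⊕1⊕0⊕0⊕1⊕0⊕1⊕0⊕0 = 1
s4: b4⊕b5⊕b6⊕b7⊕b12⊕b13⊕b14⊕b15⊕b20⊕b21⊕b22⊕b23⊕b28⊕b29⊕b30⊕b31 = 0⊕0⊕0⊕1⊕1⊕1⊕0⊕0⊕1⊕1⊕0⊕1⊕1⊕1⊕0⊕0 = 0
s8: b8⊕b9⊕b10⊕b11⊕b12⊕b13⊕b14⊕b15⊕b24⊕b25⊕b26⊕b27⊕b28⊕b29⊕b30⊕b31 = 1⊕0⊕1⊕1⊕1⊕1⊕0⊕0⊕0⊕1⊕0⊕1⊕1⊕1⊕0⊕0 = 1
s16: b16⊕b17⊕b18⊕b19⊕b20⊕b21⊕b22⊕b23⊕b24⊕b25⊕b26⊕b27⊕b28⊕b29⊕b30⊕b31 = 1⊕0⊕1⊕0⊕1⊕1⊕0⊕1⊕0⊕1⊕0⊕1⊕1⊕1⊕0⊕0 = 1
Syndrome (s16...s1) = 11010 → position 26.
Flip bit 26: corrected codeword = 1010001101111001010110101111100
Data bits at positions 3,5,6,7,9,10,11,12,13,14,15,17,18,19,20,21,22,23,24,25,26,27,28,29,30,31: 10010111100010110101111100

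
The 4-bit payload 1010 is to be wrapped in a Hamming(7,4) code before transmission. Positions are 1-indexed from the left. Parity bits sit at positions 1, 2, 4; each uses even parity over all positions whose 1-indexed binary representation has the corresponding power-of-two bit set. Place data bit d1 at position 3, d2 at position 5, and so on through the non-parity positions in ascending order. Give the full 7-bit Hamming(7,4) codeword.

1011010

Place data bits at non-power-of-two positions: b3=1, b5=0, b6=1, b7=0.
p1 = XOR of data positions {3,5,7} = 1⊕0⊕0 = 1
p2 = XOR of data positions {3,6,7} = 1⊕1⊕0 = 0
p4 = XOR of data positions {5,6,7} = 0⊕1⊕0 = 1
Codeword b1..b7 = 1011010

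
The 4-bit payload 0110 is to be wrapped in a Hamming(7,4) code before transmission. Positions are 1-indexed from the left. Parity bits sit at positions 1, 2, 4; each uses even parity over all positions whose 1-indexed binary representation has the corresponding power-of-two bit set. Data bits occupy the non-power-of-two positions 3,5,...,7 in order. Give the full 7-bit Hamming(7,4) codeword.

Place data bits at non-power-of-two positions: b3=0, b5=1, b6=1, b7=0.
p1 = XOR of data positions {3,5,7} = 0⊕1⊕0 = 1
p2 = XOR of data positions {3,6,7} = 0⊕1⊕0 = 1
p4 = XOR of data positions {5,6,7} = 1⊕1⊕0 = 0
Codeword b1..b7 = 1100110

1100110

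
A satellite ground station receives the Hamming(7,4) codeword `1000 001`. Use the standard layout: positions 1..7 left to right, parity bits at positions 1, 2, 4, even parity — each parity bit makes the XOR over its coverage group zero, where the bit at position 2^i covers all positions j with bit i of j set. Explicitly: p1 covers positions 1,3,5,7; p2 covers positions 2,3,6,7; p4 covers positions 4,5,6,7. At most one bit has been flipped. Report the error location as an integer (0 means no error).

s1: b1⊕b3⊕b5⊕b7 = 1⊕0⊕0⊕1 = 0
s2: b2⊕b3⊕b6⊕b7 = 0⊕0⊕0⊕1 = 1
s4: b4⊕b5⊕b6⊕b7 = 0⊕0⊕0⊕1 = 1
Syndrome (s4...s1) = 110 → position 6.

6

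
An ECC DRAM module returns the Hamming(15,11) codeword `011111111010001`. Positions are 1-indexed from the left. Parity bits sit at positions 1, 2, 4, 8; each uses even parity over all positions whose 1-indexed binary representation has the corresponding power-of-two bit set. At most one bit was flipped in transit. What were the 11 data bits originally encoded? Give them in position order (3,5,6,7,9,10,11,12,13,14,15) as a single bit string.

s1: b1⊕b3⊕b5⊕b7⊕b9⊕b11⊕b13⊕b15 = 0⊕1⊕1⊕1⊕1⊕1⊕0⊕1 = 0
s2: b2⊕b3⊕b6⊕b7⊕b10⊕b11⊕b14⊕b15 = 1⊕1⊕1⊕1⊕0⊕1⊕0⊕1 = 0
s4: b4⊕b5⊕b6⊕b7⊕b12⊕b13⊕b14⊕b15 = 1⊕1⊕1⊕1⊕0⊕0⊕0⊕1 = 1
s8: b8⊕b9⊕b10⊕b11⊕b12⊕b13⊕b14⊕b15 = 1⊕1⊕0⊕1⊕0⊕0⊕0⊕1 = 0
Syndrome (s8...s1) = 0100 → position 4.
Flip bit 4: corrected codeword = 011011111010001
Data bits at positions 3,5,6,7,9,10,11,12,13,14,15: 11111010001

11111010001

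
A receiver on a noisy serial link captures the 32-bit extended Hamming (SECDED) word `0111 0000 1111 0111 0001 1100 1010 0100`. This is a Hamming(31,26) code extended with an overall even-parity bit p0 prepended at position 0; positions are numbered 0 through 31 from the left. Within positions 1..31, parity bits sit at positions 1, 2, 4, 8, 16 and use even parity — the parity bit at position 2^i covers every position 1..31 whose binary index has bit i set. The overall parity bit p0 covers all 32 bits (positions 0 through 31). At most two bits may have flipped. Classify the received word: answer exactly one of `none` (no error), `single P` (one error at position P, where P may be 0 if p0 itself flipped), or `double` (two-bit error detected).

s1: b1⊕b3⊕b5⊕b7⊕b9⊕b11⊕b13⊕b15⊕b17⊕b19⊕b21⊕b23⊕b25⊕b27⊕b29⊕b31 = 1⊕1⊕0⊕0⊕1⊕1⊕1⊕1⊕0⊕1⊕1⊕0⊕0⊕0⊕1⊕0 = 1
s2: b2⊕b3⊕b6⊕b7⊕b10⊕b11⊕b14⊕b15⊕b18⊕b19⊕b22⊕b23⊕b26⊕b27⊕b30⊕b31 = 1⊕1⊕0⊕0⊕1⊕1⊕1⊕1⊕0⊕1⊕0⊕0⊕1⊕0⊕0⊕0 = 0
s4: b4⊕b5⊕b6⊕b7⊕b12⊕b13⊕b14⊕b15⊕b20⊕b21⊕b22⊕b23⊕b28⊕b29⊕b30⊕b31 = 0⊕0⊕0⊕0⊕0⊕1⊕1⊕1⊕1⊕1⊕0⊕0⊕0⊕1⊕0⊕0 = 0
s8: b8⊕b9⊕b10⊕b11⊕b12⊕b13⊕b14⊕b15⊕b24⊕b25⊕b26⊕b27⊕b28⊕b29⊕b30⊕b31 = 1⊕1⊕1⊕1⊕0⊕1⊕1⊕1⊕1⊕0⊕1⊕0⊕0⊕1⊕0⊕0 = 0
s16: b16⊕b17⊕b18⊕b19⊕b20⊕b21⊕b22⊕b23⊕b24⊕b25⊕b26⊕b27⊕b28⊕b29⊕b30⊕b31 = 0⊕0⊕0⊕1⊕1⊕1⊕0⊕0⊕1⊕0⊕1⊕0⊕0⊕1⊕0⊕0 = 0
Syndrome (s16...s1) = 00001 → position 1.
Overall parity (XOR of all 32 bits, including p0): 0⊕1⊕1⊕1⊕0⊕0⊕0⊕0⊕1⊕1⊕1⊕1⊕0⊕1⊕1⊕1⊕0⊕0⊕0⊕1⊕1⊕1⊕0⊕0⊕1⊕0⊕1⊕0⊕0⊕1⊕0⊕0 = 0
Overall=0, syndrome position=1 → double-bit error detected (uncorrectable).

double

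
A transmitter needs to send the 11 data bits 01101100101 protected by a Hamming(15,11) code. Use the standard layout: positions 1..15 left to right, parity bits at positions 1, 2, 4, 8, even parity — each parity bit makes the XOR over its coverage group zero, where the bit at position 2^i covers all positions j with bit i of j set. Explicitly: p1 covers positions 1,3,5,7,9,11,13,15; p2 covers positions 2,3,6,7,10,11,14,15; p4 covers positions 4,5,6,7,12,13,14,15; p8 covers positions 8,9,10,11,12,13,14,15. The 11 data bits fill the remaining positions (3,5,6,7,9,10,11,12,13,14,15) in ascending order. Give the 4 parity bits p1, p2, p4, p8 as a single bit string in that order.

0100

Place data bits at non-power-of-two positions: b3=0, b5=1, b6=1, b7=0, b9=1, b10=1, b11=0, b12=0, b13=1, b14=0, b15=1.
p1 = XOR of data positions {3,5,7,9,11,13,15} = 0⊕1⊕0⊕1⊕0⊕1⊕1 = 0
p2 = XOR of data positions {3,6,7,10,11,14,15} = 0⊕1⊕0⊕1⊕0⊕0⊕1 = 1
p4 = XOR of data positions {5,6,7,12,13,14,15} = 1⊕1⊕0⊕0⊕1⊕0⊕1 = 0
p8 = XOR of data positions {9,10,11,12,13,14,15} = 1⊕1⊕0⊕0⊕1⊕0⊕1 = 0
Parity bits p1,p2,p4,p8 = 0100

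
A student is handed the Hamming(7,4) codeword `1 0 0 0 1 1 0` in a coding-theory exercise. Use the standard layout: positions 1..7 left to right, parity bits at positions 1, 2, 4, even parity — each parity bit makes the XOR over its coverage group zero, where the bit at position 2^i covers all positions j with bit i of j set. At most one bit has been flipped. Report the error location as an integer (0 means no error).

s1: b1⊕b3⊕b5⊕b7 = 1⊕0⊕1⊕0 = 0
s2: b2⊕b3⊕b6⊕b7 = 0⊕0⊕1⊕0 = 1
s4: b4⊕b5⊕b6⊕b7 = 0⊕1⊕1⊕0 = 0
Syndrome (s4...s1) = 010 → position 2.

2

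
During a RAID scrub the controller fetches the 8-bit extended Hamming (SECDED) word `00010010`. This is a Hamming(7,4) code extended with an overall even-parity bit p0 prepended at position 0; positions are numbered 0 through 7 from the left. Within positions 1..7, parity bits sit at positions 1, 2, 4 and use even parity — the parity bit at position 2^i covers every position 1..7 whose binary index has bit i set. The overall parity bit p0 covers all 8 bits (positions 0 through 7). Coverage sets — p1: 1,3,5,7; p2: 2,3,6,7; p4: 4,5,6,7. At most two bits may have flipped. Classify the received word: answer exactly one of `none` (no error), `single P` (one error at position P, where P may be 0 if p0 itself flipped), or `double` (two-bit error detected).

double

s1: b1⊕b3⊕b5⊕b7 = 0⊕1⊕0⊕0 = 1
s2: b2⊕b3⊕b6⊕b7 = 0⊕1⊕1⊕0 = 0
s4: b4⊕b5⊕b6⊕b7 = 0⊕0⊕1⊕0 = 1
Syndrome (s4...s1) = 101 → position 5.
Overall parity (XOR of all 8 bits, including p0): 0⊕0⊕0⊕1⊕0⊕0⊕1⊕0 = 0
Overall=0, syndrome position=5 → double-bit error detected (uncorrectable).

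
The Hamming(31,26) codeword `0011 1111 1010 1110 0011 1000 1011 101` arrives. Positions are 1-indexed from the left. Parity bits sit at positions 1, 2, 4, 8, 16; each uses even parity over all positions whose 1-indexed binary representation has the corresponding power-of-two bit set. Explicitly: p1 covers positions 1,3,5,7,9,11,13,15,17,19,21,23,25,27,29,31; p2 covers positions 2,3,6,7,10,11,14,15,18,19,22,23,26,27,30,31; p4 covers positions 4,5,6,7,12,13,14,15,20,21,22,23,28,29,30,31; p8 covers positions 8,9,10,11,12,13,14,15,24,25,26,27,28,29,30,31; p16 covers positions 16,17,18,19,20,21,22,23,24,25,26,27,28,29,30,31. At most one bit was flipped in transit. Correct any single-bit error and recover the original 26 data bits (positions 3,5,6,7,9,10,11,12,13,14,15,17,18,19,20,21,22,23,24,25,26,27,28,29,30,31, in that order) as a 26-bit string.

s1: b1⊕b3⊕b5⊕b7⊕b9⊕b11⊕b13⊕b15⊕b17⊕b19⊕b21⊕b23⊕b25⊕b27⊕b29⊕b31 = 0⊕1⊕1⊕1⊕1⊕1⊕1⊕1⊕0⊕1⊕1⊕0⊕1⊕1⊕1⊕1 = 1
s2: b2⊕b3⊕b6⊕b7⊕b10⊕b11⊕b14⊕b15⊕b18⊕b19⊕b22⊕b23⊕b26⊕b27⊕b30⊕b31 = 0⊕1⊕1⊕1⊕0⊕1⊕1⊕1⊕0⊕1⊕0⊕0⊕0⊕1⊕0⊕1 = 1
s4: b4⊕b5⊕b6⊕b7⊕b12⊕b13⊕b14⊕b15⊕b20⊕b21⊕b22⊕b23⊕b28⊕b29⊕b30⊕b31 = 1⊕1⊕1⊕1⊕0⊕1⊕1⊕1⊕1⊕1⊕0⊕0⊕1⊕1⊕0⊕1 = 0
s8: b8⊕b9⊕b10⊕b11⊕b12⊕b13⊕b14⊕b15⊕b24⊕b25⊕b26⊕b27⊕b28⊕b29⊕b30⊕b31 = 1⊕1⊕0⊕1⊕0⊕1⊕1⊕1⊕0⊕1⊕0⊕1⊕1⊕1⊕0⊕1 = 1
s16: b16⊕b17⊕b18⊕b19⊕b20⊕b21⊕b22⊕b23⊕b24⊕b25⊕b26⊕b27⊕b28⊕b29⊕b30⊕b31 = 0⊕0⊕0⊕1⊕1⊕1⊕0⊕0⊕0⊕1⊕0⊕1⊕1⊕1⊕0⊕1 = 0
Syndrome (s16...s1) = 01011 → position 11.
Flip bit 11: corrected codeword = 0011111110001110001110001011101
Data bits at positions 3,5,6,7,9,10,11,12,13,14,15,17,18,19,20,21,22,23,24,25,26,27,28,29,30,31: 11111000111001110001011101

11111000111001110001011101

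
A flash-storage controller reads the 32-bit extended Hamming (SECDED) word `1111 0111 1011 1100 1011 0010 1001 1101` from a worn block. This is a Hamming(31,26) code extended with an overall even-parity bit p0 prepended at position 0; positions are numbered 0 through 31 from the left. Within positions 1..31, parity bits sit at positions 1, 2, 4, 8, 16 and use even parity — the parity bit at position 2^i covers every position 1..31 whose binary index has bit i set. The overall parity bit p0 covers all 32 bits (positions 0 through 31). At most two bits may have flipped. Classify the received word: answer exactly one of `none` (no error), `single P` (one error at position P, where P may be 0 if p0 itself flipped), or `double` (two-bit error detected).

single 22

s1: b1⊕b3⊕b5⊕b7⊕b9⊕b11⊕b13⊕b15⊕b17⊕b19⊕b21⊕b23⊕b25⊕b27⊕b29⊕b31 = 1⊕1⊕1⊕1⊕0⊕1⊕1⊕0⊕0⊕1⊕0⊕0⊕0⊕1⊕1⊕1 = 0
s2: b2⊕b3⊕b6⊕b7⊕b10⊕b11⊕b14⊕b15⊕b18⊕b19⊕b22⊕b23⊕b26⊕b27⊕b30⊕b31 = 1⊕1⊕1⊕1⊕1⊕1⊕0⊕0⊕1⊕1⊕1⊕0⊕0⊕1⊕0⊕1 = 1
s4: b4⊕b5⊕b6⊕b7⊕b12⊕b13⊕b14⊕b15⊕b20⊕b21⊕b22⊕b23⊕b28⊕b29⊕b30⊕b31 = 0⊕1⊕1⊕1⊕1⊕1⊕0⊕0⊕0⊕0⊕1⊕0⊕1⊕1⊕0⊕1 = 1
s8: b8⊕b9⊕b10⊕b11⊕b12⊕b13⊕b14⊕b15⊕b24⊕b25⊕b26⊕b27⊕b28⊕b29⊕b30⊕b31 = 1⊕0⊕1⊕1⊕1⊕1⊕0⊕0⊕1⊕0⊕0⊕1⊕1⊕1⊕0⊕1 = 0
s16: b16⊕b17⊕b18⊕b19⊕b20⊕b21⊕b22⊕b23⊕b24⊕b25⊕b26⊕b27⊕b28⊕b29⊕b30⊕b31 = 1⊕0⊕1⊕1⊕0⊕0⊕1⊕0⊕1⊕0⊕0⊕1⊕1⊕1⊕0⊕1 = 1
Syndrome (s16...s1) = 10110 → position 22.
Overall parity (XOR of all 32 bits, including p0): 1⊕1⊕1⊕1⊕0⊕1⊕1⊕1⊕1⊕0⊕1⊕1⊕1⊕1⊕0⊕0⊕1⊕0⊕1⊕1⊕0⊕0⊕1⊕0⊕1⊕0⊕0⊕1⊕1⊕1⊕0⊕1 = 1
Overall=1, syndrome position=22 → single-bit error at position 22.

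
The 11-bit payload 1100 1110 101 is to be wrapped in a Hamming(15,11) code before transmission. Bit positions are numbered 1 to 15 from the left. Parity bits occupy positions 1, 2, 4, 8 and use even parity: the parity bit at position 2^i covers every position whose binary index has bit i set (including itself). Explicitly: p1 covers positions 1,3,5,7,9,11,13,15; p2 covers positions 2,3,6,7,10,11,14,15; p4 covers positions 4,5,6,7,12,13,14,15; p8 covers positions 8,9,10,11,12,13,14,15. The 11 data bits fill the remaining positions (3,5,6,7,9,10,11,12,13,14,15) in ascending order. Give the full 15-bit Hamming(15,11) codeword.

Place data bits at non-power-of-two positions: b3=1, b5=1, b6=0, b7=0, b9=1, b10=1, b11=1, b12=0, b13=1, b14=0, b15=1.
p1 = XOR of data positions {3,5,7,9,11,13,15} = 1⊕1⊕0⊕1⊕1⊕1⊕1 = 0
p2 = XOR of data positions {3,6,7,10,11,14,15} = 1⊕0⊕0⊕1⊕1⊕0⊕1 = 0
p4 = XOR of data positions {5,6,7,12,13,14,15} = 1⊕0⊕0⊕0⊕1⊕0⊕1 = 1
p8 = XOR of data positions {9,10,11,12,13,14,15} = 1⊕1⊕1⊕0⊕1⊕0⊕1 = 1
Codeword b1..b15 = 001110011110101

001110011110101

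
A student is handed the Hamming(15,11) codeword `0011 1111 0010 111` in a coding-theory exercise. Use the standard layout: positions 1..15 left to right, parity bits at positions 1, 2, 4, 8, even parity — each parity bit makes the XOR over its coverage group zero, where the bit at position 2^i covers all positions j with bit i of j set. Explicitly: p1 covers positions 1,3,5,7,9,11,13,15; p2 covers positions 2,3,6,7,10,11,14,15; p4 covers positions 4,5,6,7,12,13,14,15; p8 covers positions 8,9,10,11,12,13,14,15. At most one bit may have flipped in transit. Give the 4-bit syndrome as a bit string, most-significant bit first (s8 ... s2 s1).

s1: b1⊕b3⊕b5⊕b7⊕b9⊕b11⊕b13⊕b15 = 0⊕1⊕1⊕1⊕0⊕1⊕1⊕1 = 0
s2: b2⊕b3⊕b6⊕b7⊕b10⊕b11⊕b14⊕b15 = 0⊕1⊕1⊕1⊕0⊕1⊕1⊕1 = 0
s4: b4⊕b5⊕b6⊕b7⊕b12⊕b13⊕b14⊕b15 = 1⊕1⊕1⊕1⊕0⊕1⊕1⊕1 = 1
s8: b8⊕b9⊕b10⊕b11⊕b12⊕b13⊕b14⊕b15 = 1⊕0⊕0⊕1⊕0⊕1⊕1⊕1 = 1
Syndrome (s8...s1) = 1100 → position 12.

1100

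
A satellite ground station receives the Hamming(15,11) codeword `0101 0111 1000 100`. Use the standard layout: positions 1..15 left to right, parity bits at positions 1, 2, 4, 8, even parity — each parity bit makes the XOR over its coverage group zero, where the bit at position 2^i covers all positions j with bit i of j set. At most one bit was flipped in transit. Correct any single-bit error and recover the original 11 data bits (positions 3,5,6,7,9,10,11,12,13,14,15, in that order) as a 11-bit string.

s1: b1⊕b3⊕b5⊕b7⊕b9⊕b11⊕b13⊕b15 = 0⊕0⊕0⊕1⊕1⊕0⊕1⊕0 = 1
s2: b2⊕b3⊕b6⊕b7⊕b10⊕b11⊕b14⊕b15 = 1⊕0⊕1⊕1⊕0⊕0⊕0⊕0 = 1
s4: b4⊕b5⊕b6⊕b7⊕b12⊕b13⊕b14⊕b15 = 1⊕0⊕1⊕1⊕0⊕1⊕0⊕0 = 0
s8: b8⊕b9⊕b10⊕b11⊕b12⊕b13⊕b14⊕b15 = 1⊕1⊕0⊕0⊕0⊕1⊕0⊕0 = 1
Syndrome (s8...s1) = 1011 → position 11.
Flip bit 11: corrected codeword = 010101111010100
Data bits at positions 3,5,6,7,9,10,11,12,13,14,15: 00111010100

00111010100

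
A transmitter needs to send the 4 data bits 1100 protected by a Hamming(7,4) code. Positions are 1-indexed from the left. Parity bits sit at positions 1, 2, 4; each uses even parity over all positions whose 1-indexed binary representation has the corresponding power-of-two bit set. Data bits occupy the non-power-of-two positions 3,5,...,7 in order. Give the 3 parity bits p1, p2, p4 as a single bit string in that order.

Place data bits at non-power-of-two positions: b3=1, b5=1, b6=0, b7=0.
p1 = XOR of data positions {3,5,7} = 1⊕1⊕0 = 0
p2 = XOR of data positions {3,6,7} = 1⊕0⊕0 = 1
p4 = XOR of data positions {5,6,7} = 1⊕0⊕0 = 1
Parity bits p1,p2,p4 = 011

011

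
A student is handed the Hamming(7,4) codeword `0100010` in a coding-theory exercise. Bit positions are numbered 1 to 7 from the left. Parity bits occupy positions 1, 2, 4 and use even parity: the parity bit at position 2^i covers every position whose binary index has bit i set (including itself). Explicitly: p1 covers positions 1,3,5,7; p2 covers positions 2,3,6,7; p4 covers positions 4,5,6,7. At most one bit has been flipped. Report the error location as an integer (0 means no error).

4

s1: b1⊕b3⊕b5⊕b7 = 0⊕0⊕0⊕0 = 0
s2: b2⊕b3⊕b6⊕b7 = 1⊕0⊕1⊕0 = 0
s4: b4⊕b5⊕b6⊕b7 = 0⊕0⊕1⊕0 = 1
Syndrome (s4...s1) = 100 → position 4.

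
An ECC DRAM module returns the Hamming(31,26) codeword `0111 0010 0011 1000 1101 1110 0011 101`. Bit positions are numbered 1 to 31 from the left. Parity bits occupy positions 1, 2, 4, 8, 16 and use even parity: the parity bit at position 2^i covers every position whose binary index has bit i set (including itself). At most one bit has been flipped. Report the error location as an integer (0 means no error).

s1: b1⊕b3⊕b5⊕b7⊕b9⊕b11⊕b13⊕b15⊕b17⊕b19⊕b21⊕b23⊕b25⊕b27⊕b29⊕b31 = 0⊕1⊕0⊕1⊕0⊕1⊕1⊕0⊕1⊕0⊕1⊕1⊕0⊕1⊕1⊕1 = 0
s2: b2⊕b3⊕b6⊕b7⊕b10⊕b11⊕b14⊕b15⊕b18⊕b19⊕b22⊕b23⊕b26⊕b27⊕b30⊕b31 = 1⊕1⊕0⊕1⊕0⊕1⊕0⊕0⊕1⊕0⊕1⊕1⊕0⊕1⊕0⊕1 = 1
s4: b4⊕b5⊕b6⊕b7⊕b12⊕b13⊕b14⊕b15⊕b20⊕b21⊕b22⊕b23⊕b28⊕b29⊕b30⊕b31 = 1⊕0⊕0⊕1⊕1⊕1⊕0⊕0⊕1⊕1⊕1⊕1⊕1⊕1⊕0⊕1 = 1
s8: b8⊕b9⊕b10⊕b11⊕b12⊕b13⊕b14⊕b15⊕b24⊕b25⊕b26⊕b27⊕b28⊕b29⊕b30⊕b31 = 0⊕0⊕0⊕1⊕1⊕1⊕0⊕0⊕0⊕0⊕0⊕1⊕1⊕1⊕0⊕1 = 1
s16: b16⊕b17⊕b18⊕b19⊕b20⊕b21⊕b22⊕b23⊕b24⊕b25⊕b26⊕b27⊕b28⊕b29⊕b30⊕b31 = 0⊕1⊕1⊕0⊕1⊕1⊕1⊕1⊕0⊕0⊕0⊕1⊕1⊕1⊕0⊕1 = 0
Syndrome (s16...s1) = 01110 → position 14.

14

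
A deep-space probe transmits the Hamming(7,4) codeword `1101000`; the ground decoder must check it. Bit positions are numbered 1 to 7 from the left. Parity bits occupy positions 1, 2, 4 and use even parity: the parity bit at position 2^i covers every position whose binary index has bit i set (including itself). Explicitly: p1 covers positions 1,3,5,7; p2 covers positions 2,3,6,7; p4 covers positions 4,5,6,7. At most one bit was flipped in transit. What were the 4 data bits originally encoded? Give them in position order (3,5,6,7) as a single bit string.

s1: b1⊕b3⊕b5⊕b7 = 1⊕0⊕0⊕0 = 1
s2: b2⊕b3⊕b6⊕b7 = 1⊕0⊕0⊕0 = 1
s4: b4⊕b5⊕b6⊕b7 = 1⊕0⊕0⊕0 = 1
Syndrome (s4...s1) = 111 → position 7.
Flip bit 7: corrected codeword = 1101001
Data bits at positions 3,5,6,7: 0001

0001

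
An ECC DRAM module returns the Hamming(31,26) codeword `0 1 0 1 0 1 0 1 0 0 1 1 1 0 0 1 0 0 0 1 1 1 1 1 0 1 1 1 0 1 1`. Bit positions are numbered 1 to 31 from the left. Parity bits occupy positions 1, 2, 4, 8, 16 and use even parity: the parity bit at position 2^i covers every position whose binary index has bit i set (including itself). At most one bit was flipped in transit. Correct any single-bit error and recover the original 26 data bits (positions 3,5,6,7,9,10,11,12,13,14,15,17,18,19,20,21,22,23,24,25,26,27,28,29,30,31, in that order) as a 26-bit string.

00100011100000110110111011

s1: b1⊕b3⊕b5⊕b7⊕b9⊕b11⊕b13⊕b15⊕b17⊕b19⊕b21⊕b23⊕b25⊕b27⊕b29⊕b31 = 0⊕0⊕0⊕0⊕0⊕1⊕1⊕0⊕0⊕0⊕1⊕1⊕0⊕1⊕0⊕1 = 0
s2: b2⊕b3⊕b6⊕b7⊕b10⊕b11⊕b14⊕b15⊕b18⊕b19⊕b22⊕b23⊕b26⊕b27⊕b30⊕b31 = 1⊕0⊕1⊕0⊕0⊕1⊕0⊕0⊕0⊕0⊕1⊕1⊕1⊕1⊕1⊕1 = 1
s4: b4⊕b5⊕b6⊕b7⊕b12⊕b13⊕b14⊕b15⊕b20⊕b21⊕b22⊕b23⊕b28⊕b29⊕b30⊕b31 = 1⊕0⊕1⊕0⊕1⊕1⊕0⊕0⊕1⊕1⊕1⊕1⊕1⊕0⊕1⊕1 = 1
s8: b8⊕b9⊕b10⊕b11⊕b12⊕b13⊕b14⊕b15⊕b24⊕b25⊕b26⊕b27⊕b28⊕b29⊕b30⊕b31 = 1⊕0⊕0⊕1⊕1⊕1⊕0⊕0⊕1⊕0⊕1⊕1⊕1⊕0⊕1⊕1 = 0
s16: b16⊕b17⊕b18⊕b19⊕b20⊕b21⊕b22⊕b23⊕b24⊕b25⊕b26⊕b27⊕b28⊕b29⊕b30⊕b31 = 1⊕0⊕0⊕0⊕1⊕1⊕1⊕1⊕1⊕0⊕1⊕1⊕1⊕0⊕1⊕1 = 1
Syndrome (s16...s1) = 10110 → position 22.
Flip bit 22: corrected codeword = 0101010100111001000110110111011
Data bits at positions 3,5,6,7,9,10,11,12,13,14,15,17,18,19,20,21,22,23,24,25,26,27,28,29,30,31: 00100011100000110110111011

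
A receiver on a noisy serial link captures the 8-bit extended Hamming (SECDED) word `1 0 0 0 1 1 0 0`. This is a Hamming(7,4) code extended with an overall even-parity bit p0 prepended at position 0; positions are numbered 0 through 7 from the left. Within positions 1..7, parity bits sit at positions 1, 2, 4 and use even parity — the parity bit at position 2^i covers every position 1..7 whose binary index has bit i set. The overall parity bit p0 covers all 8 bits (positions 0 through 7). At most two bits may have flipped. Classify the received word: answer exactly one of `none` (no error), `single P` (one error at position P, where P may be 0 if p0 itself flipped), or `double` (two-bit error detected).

s1: b1⊕b3⊕b5⊕b7 = 0⊕0⊕1⊕0 = 1
s2: b2⊕b3⊕b6⊕b7 = 0⊕0⊕0⊕0 = 0
s4: b4⊕b5⊕b6⊕b7 = 1⊕1⊕0⊕0 = 0
Syndrome (s4...s1) = 001 → position 1.
Overall parity (XOR of all 8 bits, including p0): 1⊕0⊕0⊕0⊕1⊕1⊕0⊕0 = 1
Overall=1, syndrome position=1 → single-bit error at position 1.

single 1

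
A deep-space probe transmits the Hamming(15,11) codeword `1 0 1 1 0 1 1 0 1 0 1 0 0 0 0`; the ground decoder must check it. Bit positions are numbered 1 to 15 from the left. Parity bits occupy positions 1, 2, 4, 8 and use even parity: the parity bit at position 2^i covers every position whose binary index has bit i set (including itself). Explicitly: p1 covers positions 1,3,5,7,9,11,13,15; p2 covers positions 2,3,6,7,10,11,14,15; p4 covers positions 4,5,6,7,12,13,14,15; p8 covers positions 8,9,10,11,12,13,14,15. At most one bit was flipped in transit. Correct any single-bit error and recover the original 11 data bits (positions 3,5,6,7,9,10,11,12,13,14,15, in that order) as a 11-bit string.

11111010000

s1: b1⊕b3⊕b5⊕b7⊕b9⊕b11⊕b13⊕b15 = 1⊕1⊕0⊕1⊕1⊕1⊕0⊕0 = 1
s2: b2⊕b3⊕b6⊕b7⊕b10⊕b11⊕b14⊕b15 = 0⊕1⊕1⊕1⊕0⊕1⊕0⊕0 = 0
s4: b4⊕b5⊕b6⊕b7⊕b12⊕b13⊕b14⊕b15 = 1⊕0⊕1⊕1⊕0⊕0⊕0⊕0 = 1
s8: b8⊕b9⊕b10⊕b11⊕b12⊕b13⊕b14⊕b15 = 0⊕1⊕0⊕1⊕0⊕0⊕0⊕0 = 0
Syndrome (s8...s1) = 0101 → position 5.
Flip bit 5: corrected codeword = 101111101010000
Data bits at positions 3,5,6,7,9,10,11,12,13,14,15: 11111010000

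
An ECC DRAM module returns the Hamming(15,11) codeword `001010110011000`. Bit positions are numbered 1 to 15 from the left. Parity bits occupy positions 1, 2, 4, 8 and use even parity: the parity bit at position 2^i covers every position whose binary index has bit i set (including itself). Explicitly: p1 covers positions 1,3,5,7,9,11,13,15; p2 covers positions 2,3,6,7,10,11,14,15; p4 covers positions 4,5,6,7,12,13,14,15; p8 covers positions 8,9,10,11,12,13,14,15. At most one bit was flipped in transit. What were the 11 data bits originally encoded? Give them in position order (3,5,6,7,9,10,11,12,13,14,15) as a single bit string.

s1: b1⊕b3⊕b5⊕b7⊕b9⊕b11⊕b13⊕b15 = 0⊕1⊕1⊕1⊕0⊕1⊕0⊕0 = 0
s2: b2⊕b3⊕b6⊕b7⊕b10⊕b11⊕b14⊕b15 = 0⊕1⊕0⊕1⊕0⊕1⊕0⊕0 = 1
s4: b4⊕b5⊕b6⊕b7⊕b12⊕b13⊕b14⊕b15 = 0⊕1⊕0⊕1⊕1⊕0⊕0⊕0 = 1
s8: b8⊕b9⊕b10⊕b11⊕b12⊕b13⊕b14⊕b15 = 1⊕0⊕0⊕1⊕1⊕0⊕0⊕0 = 1
Syndrome (s8...s1) = 1110 → position 14.
Flip bit 14: corrected codeword = 001010110011010
Data bits at positions 3,5,6,7,9,10,11,12,13,14,15: 11010011010

11010011010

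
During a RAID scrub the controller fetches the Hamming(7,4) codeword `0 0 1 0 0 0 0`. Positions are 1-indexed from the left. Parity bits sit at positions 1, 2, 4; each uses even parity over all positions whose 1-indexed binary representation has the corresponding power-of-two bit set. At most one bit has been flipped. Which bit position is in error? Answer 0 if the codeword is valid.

3

s1: b1⊕b3⊕b5⊕b7 = 0⊕1⊕0⊕0 = 1
s2: b2⊕b3⊕b6⊕b7 = 0⊕1⊕0⊕0 = 1
s4: b4⊕b5⊕b6⊕b7 = 0⊕0⊕0⊕0 = 0
Syndrome (s4...s1) = 011 → position 3.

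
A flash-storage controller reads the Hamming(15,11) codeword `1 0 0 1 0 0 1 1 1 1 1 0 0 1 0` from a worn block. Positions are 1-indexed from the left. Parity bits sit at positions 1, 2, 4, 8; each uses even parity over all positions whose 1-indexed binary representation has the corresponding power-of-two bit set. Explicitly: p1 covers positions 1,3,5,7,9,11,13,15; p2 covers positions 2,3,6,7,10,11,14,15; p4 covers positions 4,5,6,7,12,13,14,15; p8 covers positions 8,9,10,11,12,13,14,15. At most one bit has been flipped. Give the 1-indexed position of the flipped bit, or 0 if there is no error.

s1: b1⊕b3⊕b5⊕b7⊕b9⊕b11⊕b13⊕b15 = 1⊕0⊕0⊕1⊕1⊕1⊕0⊕0 = 0
s2: b2⊕b3⊕b6⊕b7⊕b10⊕b11⊕b14⊕b15 = 0⊕0⊕0⊕1⊕1⊕1⊕1⊕0 = 0
s4: b4⊕b5⊕b6⊕b7⊕b12⊕b13⊕b14⊕b15 = 1⊕0⊕0⊕1⊕0⊕0⊕1⊕0 = 1
s8: b8⊕b9⊕b10⊕b11⊕b12⊕b13⊕b14⊕b15 = 1⊕1⊕1⊕1⊕0⊕0⊕1⊕0 = 1
Syndrome (s8...s1) = 1100 → position 12.

12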